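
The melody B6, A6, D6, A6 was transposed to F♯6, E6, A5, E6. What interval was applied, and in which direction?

down a perfect fourth

Take the first pair: B6 → F#6. B to F spans 4 letter names, so the interval is some kind of fourth.
F#6 to B6 is 5 semitones, which makes it a perfect fourth; the second version is lower, so the direction is down.
Checking another pair — A6 → E6 — gives the same interval.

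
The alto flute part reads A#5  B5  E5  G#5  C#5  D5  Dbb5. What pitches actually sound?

The alto flute sounds a perfect fourth below written, so transpose each written note down a perfect fourth.
A#5 to E#5
B5 to F#5
E5 to B4
G#5 to D#5
C#5 to G#4
D5 to A4
Dbb5 to Abb4

E#5 F#5 B4 D#5 G#4 A4 Abb4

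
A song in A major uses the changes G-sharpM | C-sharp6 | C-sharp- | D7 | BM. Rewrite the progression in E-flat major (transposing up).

DM G6 G- Ab7 FM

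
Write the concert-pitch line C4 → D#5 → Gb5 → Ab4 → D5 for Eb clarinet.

The Eb clarinet sounds a minor third above written, so the written part must be a minor third below concert — transpose each note down.
C4 to A3
D#5 to B#4
Gb5 to Eb5
Ab4 to F4
D5 to B4

A3 B#4 Eb5 F4 B4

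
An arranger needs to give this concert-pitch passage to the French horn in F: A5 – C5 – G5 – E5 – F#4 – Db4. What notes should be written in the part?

Written C4 sounds as F3 on the French horn in F, so concert pitches are written a perfect fifth up.
A5 gives E6
C5 gives G5
G5 gives D6
E5 gives B5
F#4 gives C#5
Db4 gives Ab4

E6 G5 D6 B5 C#5 Ab4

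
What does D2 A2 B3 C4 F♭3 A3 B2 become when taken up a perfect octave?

D3 A3 B4 C5 Fb4 A4 B3

D2 up a perfect octave is D3.
A2 up a perfect octave is A3.
B3: an octave up reaches B, and 12 semitones makes it B4.
C4: an octave up reaches C, and 12 semitones makes it C5.
A perfect octave up from Fb3 gives Fb4.
A3: an octave up reaches A, and 12 semitones makes it A4.
B2: an octave up reaches B, and 12 semitones makes it B3.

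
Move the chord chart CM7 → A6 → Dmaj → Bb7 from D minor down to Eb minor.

D minor down to Eb minor is a major seventh; each chord root moves by that interval while the quality stays the same.
CM7: root C down a major seventh → Db, giving DbM7.
A6: root A down a major seventh → Bb, giving Bb6.
Dmaj: root D down a major seventh → Eb, giving Ebmaj.
Bb7: root Bb down a major seventh → Cb, giving Cb7.

DbM7 Bb6 Ebmaj Cb7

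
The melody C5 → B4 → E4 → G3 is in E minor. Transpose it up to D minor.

Bb5 A5 D5 F4

From E up to D is a minor seventh; apply that to each pitch.
C5 gives Bb5
B4 gives A5
E4 gives D5
G3 gives F4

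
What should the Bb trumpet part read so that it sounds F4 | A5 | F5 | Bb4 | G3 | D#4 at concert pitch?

G4 B5 G5 C5 A3 E#4

The Bb trumpet sounds a major second below written, so the written part must be a major second above concert — transpose each note up.
F4 gives G4
A5 gives B5
F5 gives G5
Bb4 gives C5
G3 gives A3
D#4 gives E#4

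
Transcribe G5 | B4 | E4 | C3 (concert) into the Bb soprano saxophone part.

The Bb soprano saxophone sounds a major second below written, so the written part must be a major second above concert — transpose each note up.
G5 to A5
B4 to C#5
E4 to F#4
C3 to D3

A5 C#5 F#4 D3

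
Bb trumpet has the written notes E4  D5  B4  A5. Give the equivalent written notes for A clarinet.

F4 Eb5 C5 Bb5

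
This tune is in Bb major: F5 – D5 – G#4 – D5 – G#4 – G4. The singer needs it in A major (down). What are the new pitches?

E5 C#5 F##4 C#5 F##4 F#4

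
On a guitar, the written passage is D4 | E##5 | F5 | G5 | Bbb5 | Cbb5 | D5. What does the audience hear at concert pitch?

D3 E##4 F4 G4 Bbb4 Cbb4 D4

Written C4 on the guitar sounds as C3, a perfect octave lower; apply that shift to every note.
D4 gives D3
E##5 gives E##4
F5 gives F4
G5 gives G4
Bbb5 gives Bbb4
Cbb5 gives Cbb4
D5 gives D4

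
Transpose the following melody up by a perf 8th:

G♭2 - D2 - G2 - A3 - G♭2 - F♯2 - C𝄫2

A perfect octave up from Gb2 gives Gb3.
D2: an octave up reaches D, and 12 semitones makes it D3.
G2 up a perfect octave is G3.
A3 up a perfect octave is A4.
Gb2 up a perfect octave is Gb3.
F#2 up a perfect octave is F#3.
Cbb2: an octave up reaches C, and 12 semitones makes it Cbb3.

Gb3 D3 G3 A4 Gb3 F#3 Cbb3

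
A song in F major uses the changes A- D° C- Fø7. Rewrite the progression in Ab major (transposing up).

C- F° Eb- Abø7

F major up to Ab major is a minor third; each chord root moves by that interval while the quality stays the same.
A-: root A up a minor third → C, giving C-.
D°: root D up a minor third → F, giving F°.
C-: root C up a minor third → Eb, giving Eb-.
Fø7: root F up a minor third → Ab, giving Abø7.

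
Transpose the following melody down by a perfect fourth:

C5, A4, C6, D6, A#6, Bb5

G4 E4 G5 A5 E#6 F5

C5 → G4
A4 → E4
C6 → G5
D6 → A5
A#6 → E#6
Bb5 → F5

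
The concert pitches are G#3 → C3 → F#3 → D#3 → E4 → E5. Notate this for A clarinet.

B3 Eb3 A3 F#3 G4 G5

The A clarinet sounds a minor third below written, so the written part must be a minor third above concert — transpose each note up.
G#3 -> B3
C3 -> Eb3
F#3 -> A3
D#3 -> F#3
E4 -> G4
E5 -> G5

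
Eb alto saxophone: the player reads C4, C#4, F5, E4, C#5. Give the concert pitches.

Written C4 on the Eb alto saxophone sounds as Eb3, a major sixth lower; apply that shift to every note.
C4 to Eb3
C#4 to E3
F5 to Ab4
E4 to G3
C#5 to E4

Eb3 E3 Ab4 G3 E4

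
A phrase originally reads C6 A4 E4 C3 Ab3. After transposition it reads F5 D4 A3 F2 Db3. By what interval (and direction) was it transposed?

down a perfect fifth

Take the first pair: C6 → F5. C to F spans 5 letter names, so the interval is some kind of fifth.
F5 to C6 is 7 semitones, which makes it a perfect fifth; the second version is lower, so the direction is down.
Checking another pair — Ab3 → Db3 — gives the same interval.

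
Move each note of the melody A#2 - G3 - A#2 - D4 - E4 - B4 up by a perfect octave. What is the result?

A#3 G4 A#3 D5 E5 B5

A#2 up a perfect octave is A#3.
G3: an octave up reaches G, and 12 semitones makes it G4.
A#2: an octave up reaches A, and 12 semitones makes it A#3.
D4: an octave up reaches D, and 12 semitones makes it D5.
E4: an octave up reaches E, and 12 semitones makes it E5.
B4: an octave up reaches B, and 12 semitones makes it B5.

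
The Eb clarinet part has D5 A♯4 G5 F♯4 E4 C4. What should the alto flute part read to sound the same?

Bb5 F#5 Eb6 D5 C5 Ab4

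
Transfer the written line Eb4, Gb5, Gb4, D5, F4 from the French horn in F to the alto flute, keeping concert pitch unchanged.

Db4 Fb5 Fb4 C5 Eb4

First find concert pitch: the French horn in F sounds a perfect fifth below written, so Eb4 Gb5 Gb4 D5 F4 sounds Ab3 Cb5 Cb4 G4 Bb3.
Then write for alto flute: it sounds a perfect fourth below written, so the part must be a perfect fourth above concert.
Ab3 → Db4
Cb5 → Fb5
Cb4 → Fb4
G4 → C5
Bb3 → Eb4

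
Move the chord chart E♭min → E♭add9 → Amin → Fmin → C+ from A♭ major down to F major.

Cmin Cadd9 F#min Dmin A+

A♭ major down to F major is a minor third; each chord root moves by that interval while the quality stays the same.
E♭min: root E♭ down a minor third → C, giving Cmin.
E♭add9: root E♭ down a minor third → C, giving Cadd9.
Amin: root A down a minor third → F#, giving F#min.
Fmin: root F down a minor third → D, giving Dmin.
C+: root C down a minor third → A, giving A+.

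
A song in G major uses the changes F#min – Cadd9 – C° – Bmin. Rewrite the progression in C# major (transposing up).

B#min F#add9 F#° E#min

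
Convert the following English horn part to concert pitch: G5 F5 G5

Written C4 on the English horn sounds as F3, a perfect fifth lower; apply that shift to every note.
G5 → C5
F5 → Bb4
G5 → C5

C5 Bb4 C5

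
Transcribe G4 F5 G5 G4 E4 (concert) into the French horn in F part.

D5 C6 D6 D5 B4

Written C4 sounds as F3 on the French horn in F, so concert pitches are written a perfect fifth up.
G4 becomes D5
F5 becomes C6
G5 becomes D6
G4 becomes D5
E4 becomes B4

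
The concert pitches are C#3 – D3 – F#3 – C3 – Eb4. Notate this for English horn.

The English horn sounds a perfect fifth below written, so the written part must be a perfect fifth above concert — transpose each note up.
C#3 -> G#3
D3 -> A3
F#3 -> C#4
C3 -> G3
Eb4 -> Bb4

G#3 A3 C#4 G3 Bb4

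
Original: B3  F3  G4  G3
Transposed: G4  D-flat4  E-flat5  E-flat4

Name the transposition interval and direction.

up a minor sixth

From B3 to G4 is 6 letter names — a sixth of some quality.
B3 to G4 is 8 semitones, which makes it a minor sixth; the second version is higher, so the direction is up.
Checking another pair — G3 → Eb4 — gives the same interval.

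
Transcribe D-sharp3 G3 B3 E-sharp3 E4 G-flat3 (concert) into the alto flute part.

Written C4 sounds as G3 on the alto flute, so concert pitches are written a perfect fourth up.
D#3 becomes G#3
G3 becomes C4
B3 becomes E4
E#3 becomes A#3
E4 becomes A4
Gb3 becomes Cb4

G#3 C4 E4 A#3 A4 Cb4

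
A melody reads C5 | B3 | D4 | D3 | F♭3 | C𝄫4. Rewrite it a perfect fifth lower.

A perfect fifth down from C5 gives F4.
A perfect fifth down from B3 gives E3.
D4 down a perfect fifth is G3.
D3 down a perfect fifth is G2.
A perfect fifth down from Fb3 gives Bbb2.
Cbb4 down a perfect fifth is Fbb3.

F4 E3 G3 G2 Bbb2 Fbb3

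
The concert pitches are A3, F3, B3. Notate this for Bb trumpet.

B3 G3 C#4

The Bb trumpet sounds a major second below written, so the written part must be a major second above concert — transpose each note up.
A3 gives B3
F3 gives G3
B3 gives C#4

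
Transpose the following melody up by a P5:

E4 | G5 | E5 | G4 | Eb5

B4 D6 B5 D5 Bb5

E4 -> B4
G5 -> D6
E5 -> B5
G4 -> D5
Eb5 -> Bb5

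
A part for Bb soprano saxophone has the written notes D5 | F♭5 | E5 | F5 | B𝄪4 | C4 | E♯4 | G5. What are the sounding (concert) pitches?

C5 Ebb5 D5 Eb5 A##4 Bb3 D#4 F5

The Bb soprano saxophone sounds a major second below written, so transpose each written note down a major second.
D5 gives C5
Fb5 gives Ebb5
E5 gives D5
F5 gives Eb5
B##4 gives A##4
C4 gives Bb3
E#4 gives D#4
G5 gives F5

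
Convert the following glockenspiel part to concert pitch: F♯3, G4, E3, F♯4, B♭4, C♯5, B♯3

The glockenspiel sounds a perfect fifteenth above written, so transpose each written note up a perfect fifteenth.
F#3 to F#5
G4 to G6
E3 to E5
F#4 to F#6
Bb4 to Bb6
C#5 to C#7
B#3 to B#5

F#5 G6 E5 F#6 Bb6 C#7 B#5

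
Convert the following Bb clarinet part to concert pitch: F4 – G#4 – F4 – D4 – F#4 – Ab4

Eb4 F#4 Eb4 C4 E4 Gb4

The Bb clarinet sounds a major second below written, so transpose each written note down a major second.
F4 to Eb4
G#4 to F#4
F4 to Eb4
D4 to C4
F#4 to E4
Ab4 to Gb4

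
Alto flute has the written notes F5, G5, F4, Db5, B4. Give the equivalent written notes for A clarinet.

First find concert pitch: the alto flute sounds a perfect fourth below written, so F5 G5 F4 Db5 B4 sounds C5 D5 C4 Ab4 F#4.
Then write for A clarinet: it sounds a minor third below written, so the part must be a minor third above concert.
C5 → Eb5
D5 → F5
C4 → Eb4
Ab4 → Cb5
F#4 → A4

Eb5 F5 Eb4 Cb5 A4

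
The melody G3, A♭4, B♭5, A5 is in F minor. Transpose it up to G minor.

From F up to G is a major second; apply that to each pitch.
G3 -> A3
Ab4 -> Bb4
Bb5 -> C6
A5 -> B5

A3 Bb4 C6 B5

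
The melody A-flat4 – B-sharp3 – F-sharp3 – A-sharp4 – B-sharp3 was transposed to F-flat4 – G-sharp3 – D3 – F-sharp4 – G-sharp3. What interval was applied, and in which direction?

Take the first pair: Ab4 → Fb4. A to F spans 3 letter names, so the interval is some kind of third.
Fb4 to Ab4 is 4 semitones, which makes it a major third; the second version is lower, so the direction is down.
Checking another pair — B#3 → G#3 — gives the same interval.

down a major third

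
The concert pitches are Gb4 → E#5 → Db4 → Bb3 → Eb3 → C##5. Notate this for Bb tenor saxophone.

Ab5 F##6 Eb5 C5 F4 D##6

Written C4 sounds as Bb2 on the Bb tenor saxophone, so concert pitches are written a major ninth up.
Gb4 -> Ab5
E#5 -> F##6
Db4 -> Eb5
Bb3 -> C5
Eb3 -> F4
C##5 -> D##6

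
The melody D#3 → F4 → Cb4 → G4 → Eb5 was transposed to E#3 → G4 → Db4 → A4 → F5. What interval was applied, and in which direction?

up a major second

From D#3 to E#3 is 2 letter names — a second of some quality.
D#3 to E#3 is 2 semitones, which makes it a major second; the second version is higher, so the direction is up.
Checking another pair — Eb5 → F5 — gives the same interval.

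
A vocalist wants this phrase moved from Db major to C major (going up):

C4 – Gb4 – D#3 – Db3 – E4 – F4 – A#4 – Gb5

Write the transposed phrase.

Db major to C major up is a major seventh, so every note moves up by that interval.
C4 gives B4
Gb4 gives F5
D#3 gives C##4
Db3 gives C4
E4 gives D#5
F4 gives E5
A#4 gives G##5
Gb5 gives F6

B4 F5 C##4 C4 D#5 E5 G##5 F6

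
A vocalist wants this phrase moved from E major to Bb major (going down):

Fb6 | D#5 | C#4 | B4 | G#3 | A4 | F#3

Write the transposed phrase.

Cbb6 A4 G3 F4 D3 Eb4 C3

From E down to Bb is an augmented fourth; apply that to each pitch.
Fb6 gives Cbb6
D#5 gives A4
C#4 gives G3
B4 gives F4
G#3 gives D3
A4 gives Eb4
F#3 gives C3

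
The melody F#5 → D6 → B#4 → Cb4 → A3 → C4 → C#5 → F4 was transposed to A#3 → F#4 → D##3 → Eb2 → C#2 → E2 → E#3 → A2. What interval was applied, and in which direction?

From F#5 to A#3 is 13 letter names — a thirteenth of some quality.
A#3 to F#5 is 20 semitones, which makes it a minor thirteenth; the second version is lower, so the direction is down.
Checking another pair — F4 → A2 — gives the same interval.

down a minor thirteenth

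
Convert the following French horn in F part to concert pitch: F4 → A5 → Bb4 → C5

Bb3 D5 Eb4 F4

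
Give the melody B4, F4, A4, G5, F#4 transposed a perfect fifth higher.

B4 -> F#5
F4 -> C5
A4 -> E5
G5 -> D6
F#4 -> C#5

F#5 C5 E5 D6 C#5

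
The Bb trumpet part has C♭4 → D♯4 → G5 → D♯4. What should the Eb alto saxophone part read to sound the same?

Gb4 A#4 D6 A#4

First find concert pitch: the Bb trumpet sounds a major second below written, so C♭4 D♯4 G5 D♯4 sounds Bbb3 C#4 F5 C#4.
Then write for Eb alto saxophone: it sounds a major sixth below written, so the part must be a major sixth above concert.
Bbb3 → Gb4
C#4 → A#4
F5 → D6
C#4 → A#4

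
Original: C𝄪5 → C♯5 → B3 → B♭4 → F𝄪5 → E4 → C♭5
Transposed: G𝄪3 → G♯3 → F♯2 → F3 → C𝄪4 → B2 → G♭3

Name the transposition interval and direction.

From C##5 to G##3 is 11 letter names — an eleventh of some quality.
G##3 to C##5 is 17 semitones, which makes it a perfect eleventh; the second version is lower, so the direction is down.
Checking another pair — Cb5 → Gb3 — gives the same interval.

down a perfect eleventh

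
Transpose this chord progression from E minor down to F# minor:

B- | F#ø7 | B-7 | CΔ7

E minor down to F# minor is a minor seventh; each chord root moves by that interval while the quality stays the same.
B-: root B down a minor seventh → C#, giving C#-.
F#ø7: root F# down a minor seventh → G#, giving G#ø7.
B-7: root B down a minor seventh → C#, giving C#-7.
CΔ7: root C down a minor seventh → D, giving DΔ7.

C#- G#ø7 C#-7 DΔ7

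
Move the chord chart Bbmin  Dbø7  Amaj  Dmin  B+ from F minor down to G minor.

F minor down to G minor is a minor seventh; each chord root moves by that interval while the quality stays the same.
Bbmin: root Bb down a minor seventh → C, giving Cmin.
Dbø7: root Db down a minor seventh → Eb, giving Ebø7.
Amaj: root A down a minor seventh → B, giving Bmaj.
Dmin: root D down a minor seventh → E, giving Emin.
B+: root B down a minor seventh → C#, giving C#+.

Cmin Ebø7 Bmaj Emin C#+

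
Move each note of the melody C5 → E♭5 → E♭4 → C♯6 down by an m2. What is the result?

C5 becomes B4
Eb5 becomes D5
Eb4 becomes D4
C#6 becomes B#5

B4 D5 D4 B#5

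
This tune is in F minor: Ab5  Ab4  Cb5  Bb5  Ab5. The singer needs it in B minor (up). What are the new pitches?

D6 D5 F5 E6 D6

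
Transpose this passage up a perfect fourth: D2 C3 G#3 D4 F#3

G2 F3 C#4 G4 B3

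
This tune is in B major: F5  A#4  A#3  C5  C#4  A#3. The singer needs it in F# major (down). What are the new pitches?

B major to F# major down is a perfect fourth, so every note moves down by that interval.
F5 -> C5
A#4 -> E#4
A#3 -> E#3
C5 -> G4
C#4 -> G#3
A#3 -> E#3

C5 E#4 E#3 G4 G#3 E#3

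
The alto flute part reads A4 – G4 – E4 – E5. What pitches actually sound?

E4 D4 B3 B4

The alto flute sounds a perfect fourth below written, so transpose each written note down a perfect fourth.
A4 to E4
G4 to D4
E4 to B3
E5 to B4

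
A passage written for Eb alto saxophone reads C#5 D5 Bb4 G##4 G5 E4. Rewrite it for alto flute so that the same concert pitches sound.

A4 Bb4 Gb4 E#4 Eb5 C4

First find concert pitch: the Eb alto saxophone sounds a major sixth below written, so C#5 D5 Bb4 G##4 G5 E4 sounds E4 F4 Db4 B#3 Bb4 G3.
Then write for alto flute: it sounds a perfect fourth below written, so the part must be a perfect fourth above concert.
E4 → A4
F4 → Bb4
Db4 → Gb4
B#3 → E#4
Bb4 → Eb5
G3 → C4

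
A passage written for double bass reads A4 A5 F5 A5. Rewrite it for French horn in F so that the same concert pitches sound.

First find concert pitch: the double bass sounds a perfect octave below written, so A4 A5 F5 A5 sounds A3 A4 F4 A4.
Then write for French horn in F: it sounds a perfect fifth below written, so the part must be a perfect fifth above concert.
A3 → E4
A4 → E5
F4 → C5
A4 → E5

E4 E5 C5 E5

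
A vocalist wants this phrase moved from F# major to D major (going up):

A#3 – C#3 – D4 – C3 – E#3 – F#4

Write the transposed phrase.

F#4 A3 Bb4 Ab3 C#4 D5

F# major to D major up is a minor sixth, so every note moves up by that interval.
A#3 becomes F#4
C#3 becomes A3
D4 becomes Bb4
C3 becomes Ab3
E#3 becomes C#4
F#4 becomes D5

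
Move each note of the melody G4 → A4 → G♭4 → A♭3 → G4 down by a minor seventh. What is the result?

A3 B3 Ab3 Bb2 A3

G4 -> A3
A4 -> B3
Gb4 -> Ab3
Ab3 -> Bb2
G4 -> A3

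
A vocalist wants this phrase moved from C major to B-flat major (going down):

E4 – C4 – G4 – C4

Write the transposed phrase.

D4 Bb3 F4 Bb3

C major to B-flat major down is a major second, so every note moves down by that interval.
E4 becomes D4
C4 becomes Bb3
G4 becomes F4
C4 becomes Bb3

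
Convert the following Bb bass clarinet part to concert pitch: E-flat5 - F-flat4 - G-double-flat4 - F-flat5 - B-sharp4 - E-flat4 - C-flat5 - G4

Db4 Ebb3 Fbb3 Ebb4 A#3 Db3 Bbb3 F3

The Bb bass clarinet sounds a major ninth below written, so transpose each written note down a major ninth.
Eb5 becomes Db4
Fb4 becomes Ebb3
Gbb4 becomes Fbb3
Fb5 becomes Ebb4
B#4 becomes A#3
Eb4 becomes Db3
Cb5 becomes Bbb3
G4 becomes F3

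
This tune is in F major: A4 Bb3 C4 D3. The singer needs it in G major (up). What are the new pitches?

B4 C4 D4 E3

From F up to G is a major second; apply that to each pitch.
A4 to B4
Bb3 to C4
C4 to D4
D3 to E3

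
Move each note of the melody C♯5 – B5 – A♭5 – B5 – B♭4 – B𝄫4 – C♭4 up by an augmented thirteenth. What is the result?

A##6 G##7 F#7 G##7 G#6 G6 A5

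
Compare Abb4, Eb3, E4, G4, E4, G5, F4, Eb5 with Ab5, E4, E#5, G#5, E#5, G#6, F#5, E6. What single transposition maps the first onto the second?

From Abb4 to Ab5 is 8 letter names — an octave of some quality.
Abb4 to Ab5 is 13 semitones, which makes it an augmented octave; the second version is higher, so the direction is up.
Checking another pair — Eb5 → E6 — gives the same interval.

up an augmented octave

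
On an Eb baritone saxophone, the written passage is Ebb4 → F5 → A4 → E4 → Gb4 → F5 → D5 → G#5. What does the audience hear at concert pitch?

Gbb2 Ab3 C3 G2 Bbb2 Ab3 F3 B3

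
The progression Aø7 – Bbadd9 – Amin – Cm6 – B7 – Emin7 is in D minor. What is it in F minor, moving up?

Cø7 Dbadd9 Cmin Ebm6 D7 Gmin7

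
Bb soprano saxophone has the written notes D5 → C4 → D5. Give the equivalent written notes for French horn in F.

G5 F4 G5

First find concert pitch: the Bb soprano saxophone sounds a major second below written, so D5 C4 D5 sounds C5 Bb3 C5.
Then write for French horn in F: it sounds a perfect fifth below written, so the part must be a perfect fifth above concert.
C5 → G5
Bb3 → F4
C5 → G5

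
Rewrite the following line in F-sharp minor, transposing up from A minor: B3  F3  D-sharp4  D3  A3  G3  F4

G#4 D4 B#4 B3 F#4 E4 D5

From A up to F-sharp is a major sixth; apply that to each pitch.
B3 -> G#4
F3 -> D4
D#4 -> B#4
D3 -> B3
A3 -> F#4
G3 -> E4
F4 -> D5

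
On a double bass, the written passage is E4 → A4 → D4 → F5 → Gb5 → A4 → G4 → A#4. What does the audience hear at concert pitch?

E3 A3 D3 F4 Gb4 A3 G3 A#3

Written C4 on the double bass sounds as C3, a perfect octave lower; apply that shift to every note.
E4 becomes E3
A4 becomes A3
D4 becomes D3
F5 becomes F4
Gb5 becomes Gb4
A4 becomes A3
G4 becomes G3
A#4 becomes A#3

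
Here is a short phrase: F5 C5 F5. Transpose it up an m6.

Db6 Ab5 Db6

F5 becomes Db6
C5 becomes Ab5
F5 becomes Db6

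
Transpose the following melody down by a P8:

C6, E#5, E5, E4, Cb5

C6 to C5
E#5 to E#4
E5 to E4
E4 to E3
Cb5 to Cb4

C5 E#4 E4 E3 Cb4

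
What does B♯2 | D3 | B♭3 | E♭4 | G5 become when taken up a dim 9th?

B#2: a ninth up reaches C, and 12 semitones makes it C4.
A diminished ninth up from D3 gives Ebb4.
Bb3: a ninth up reaches C, and 12 semitones makes it Cbb5.
A diminished ninth up from Eb4 gives Fbb5.
G5: a ninth up reaches A, and 12 semitones makes it Abb6.

C4 Ebb4 Cbb5 Fbb5 Abb6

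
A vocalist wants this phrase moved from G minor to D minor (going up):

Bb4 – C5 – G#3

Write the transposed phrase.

F5 G5 D#4

G minor to D minor up is a perfect fifth, so every note moves up by that interval.
Bb4 gives F5
C5 gives G5
G#3 gives D#4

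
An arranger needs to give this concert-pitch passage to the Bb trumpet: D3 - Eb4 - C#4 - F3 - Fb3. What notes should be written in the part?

E3 F4 D#4 G3 Gb3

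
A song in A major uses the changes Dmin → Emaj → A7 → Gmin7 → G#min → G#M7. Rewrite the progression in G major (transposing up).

A major up to G major is a minor seventh; each chord root moves by that interval while the quality stays the same.
Dmin: root D up a minor seventh → C, giving Cmin.
Emaj: root E up a minor seventh → D, giving Dmaj.
A7: root A up a minor seventh → G, giving G7.
Gmin7: root G up a minor seventh → F, giving Fmin7.
G#min: root G# up a minor seventh → F#, giving F#min.
G#M7: root G# up a minor seventh → F#, giving F#M7.

Cmin Dmaj G7 Fmin7 F#min F#M7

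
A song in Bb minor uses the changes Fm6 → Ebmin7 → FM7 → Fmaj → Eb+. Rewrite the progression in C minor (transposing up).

Gm6 Fmin7 GM7 Gmaj F+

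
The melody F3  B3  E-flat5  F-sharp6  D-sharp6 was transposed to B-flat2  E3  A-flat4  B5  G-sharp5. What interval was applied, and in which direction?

Take the first pair: F3 → Bb2. F to B spans 5 letter names, so the interval is some kind of fifth.
Bb2 to F3 is 7 semitones, which makes it a perfect fifth; the second version is lower, so the direction is down.
Checking another pair — D#6 → G#5 — gives the same interval.

down a perfect fifth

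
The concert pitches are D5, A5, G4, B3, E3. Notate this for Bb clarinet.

E5 B5 A4 C#4 F#3

The Bb clarinet sounds a major second below written, so the written part must be a major second above concert — transpose each note up.
D5 to E5
A5 to B5
G4 to A4
B3 to C#4
E3 to F#3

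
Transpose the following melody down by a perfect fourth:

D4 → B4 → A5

A3 F#4 E5

A perfect fourth down from D4 gives A3.
B4: a fourth down reaches F, and 5 semitones makes it F#4.
A5 down a perfect fourth is E5.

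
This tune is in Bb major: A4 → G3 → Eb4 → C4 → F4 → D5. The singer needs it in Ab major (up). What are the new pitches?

G5 F4 Db5 Bb4 Eb5 C6

Bb major to Ab major up is a minor seventh, so every note moves up by that interval.
A4 becomes G5
G3 becomes F4
Eb4 becomes Db5
C4 becomes Bb4
F4 becomes Eb5
D5 becomes C6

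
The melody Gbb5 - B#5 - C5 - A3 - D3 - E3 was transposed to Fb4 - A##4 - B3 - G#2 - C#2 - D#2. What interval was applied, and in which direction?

From Gbb5 to Fb4 is 9 letter names — a ninth of some quality.
Fb4 to Gbb5 is 13 semitones, which makes it a minor ninth; the second version is lower, so the direction is down.
Checking another pair — E3 → D#2 — gives the same interval.

down a minor ninth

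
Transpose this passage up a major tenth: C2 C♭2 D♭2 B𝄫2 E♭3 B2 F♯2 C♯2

E3 Eb3 F3 Db4 G4 D#4 A#3 E#3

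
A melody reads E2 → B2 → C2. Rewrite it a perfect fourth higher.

E2 -> A2
B2 -> E3
C2 -> F2

A2 E3 F2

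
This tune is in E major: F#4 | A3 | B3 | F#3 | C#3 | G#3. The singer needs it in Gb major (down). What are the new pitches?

From E down to Gb is an augmented sixth; apply that to each pitch.
F#4 to Ab3
A3 to Cb3
B3 to Db3
F#3 to Ab2
C#3 to Eb2
G#3 to Bb2

Ab3 Cb3 Db3 Ab2 Eb2 Bb2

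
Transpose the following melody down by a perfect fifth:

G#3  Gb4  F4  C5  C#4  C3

C#3 Cb4 Bb3 F4 F#3 F2

G#3 -> C#3
Gb4 -> Cb4
F4 -> Bb3
C5 -> F4
C#4 -> F#3
C3 -> F2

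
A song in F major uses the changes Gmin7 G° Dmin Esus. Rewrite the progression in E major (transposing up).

F#min7 F#° C#min D#sus

F major up to E major is a major seventh; each chord root moves by that interval while the quality stays the same.
Gmin7: root G up a major seventh → F#, giving F#min7.
G°: root G up a major seventh → F#, giving F#°.
Dmin: root D up a major seventh → C#, giving C#min.
Esus: root E up a major seventh → D#, giving D#sus.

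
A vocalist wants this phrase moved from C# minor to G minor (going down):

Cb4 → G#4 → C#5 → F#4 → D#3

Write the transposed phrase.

Gbb3 D4 G4 C4 A2

From C# down to G is an augmented fourth; apply that to each pitch.
Cb4 gives Gbb3
G#4 gives D4
C#5 gives G4
F#4 gives C4
D#3 gives A2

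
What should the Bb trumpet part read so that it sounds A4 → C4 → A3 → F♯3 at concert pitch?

The Bb trumpet sounds a major second below written, so the written part must be a major second above concert — transpose each note up.
A4 to B4
C4 to D4
A3 to B3
F#3 to G#3

B4 D4 B3 G#3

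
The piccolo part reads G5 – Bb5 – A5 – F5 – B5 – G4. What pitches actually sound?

G6 Bb6 A6 F6 B6 G5

The piccolo sounds a perfect octave above written, so transpose each written note up a perfect octave.
G5 -> G6
Bb5 -> Bb6
A5 -> A6
F5 -> F6
B5 -> B6
G4 -> G5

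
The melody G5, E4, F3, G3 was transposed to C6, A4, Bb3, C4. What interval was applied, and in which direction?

From G5 to C6 is 4 letter names — a fourth of some quality.
G5 to C6 is 5 semitones, which makes it a perfect fourth; the second version is higher, so the direction is up.
Checking another pair — G3 → C4 — gives the same interval.

up a perfect fourth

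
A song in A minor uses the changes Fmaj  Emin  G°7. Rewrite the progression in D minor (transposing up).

Bbmaj Amin C°7

A minor up to D minor is a perfect fourth; each chord root moves by that interval while the quality stays the same.
Fmaj: root F up a perfect fourth → Bb, giving Bbmaj.
Emin: root E up a perfect fourth → A, giving Amin.
G°7: root G up a perfect fourth → C, giving C°7.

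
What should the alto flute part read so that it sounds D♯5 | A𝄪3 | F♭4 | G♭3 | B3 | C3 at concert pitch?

G#5 D##4 Bbb4 Cb4 E4 F3

Written C4 sounds as G3 on the alto flute, so concert pitches are written a perfect fourth up.
D#5 → G#5
A##3 → D##4
Fb4 → Bbb4
Gb3 → Cb4
B3 → E4
C3 → F3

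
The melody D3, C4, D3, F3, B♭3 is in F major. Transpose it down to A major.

F#2 E3 F#2 A2 D3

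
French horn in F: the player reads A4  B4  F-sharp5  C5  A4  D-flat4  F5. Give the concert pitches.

Written C4 on the French horn in F sounds as F3, a perfect fifth lower; apply that shift to every note.
A4 → D4
B4 → E4
F#5 → B4
C5 → F4
A4 → D4
Db4 → Gb3
F5 → Bb4

D4 E4 B4 F4 D4 Gb3 Bb4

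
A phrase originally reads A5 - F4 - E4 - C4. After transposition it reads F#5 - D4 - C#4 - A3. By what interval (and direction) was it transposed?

down a minor third

From A5 to F#5 is 3 letter names — a third of some quality.
F#5 to A5 is 3 semitones, which makes it a minor third; the second version is lower, so the direction is down.
Checking another pair — C4 → A3 — gives the same interval.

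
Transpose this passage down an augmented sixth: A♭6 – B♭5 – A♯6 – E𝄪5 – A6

Ab6 gives Cbb6
Bb5 gives Dbb5
A#6 gives C6
E##5 gives G#4
A6 gives Cb6

Cbb6 Dbb5 C6 G#4 Cb6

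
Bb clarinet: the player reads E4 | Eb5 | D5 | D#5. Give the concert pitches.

The Bb clarinet sounds a major second below written, so transpose each written note down a major second.
E4 gives D4
Eb5 gives Db5
D5 gives C5
D#5 gives C#5

D4 Db5 C5 C#5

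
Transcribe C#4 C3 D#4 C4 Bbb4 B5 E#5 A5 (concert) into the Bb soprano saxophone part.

Written C4 sounds as Bb3 on the Bb soprano saxophone, so concert pitches are written a major second up.
C#4 gives D#4
C3 gives D3
D#4 gives E#4
C4 gives D4
Bbb4 gives Cb5
B5 gives C#6
E#5 gives F##5
A5 gives B5

D#4 D3 E#4 D4 Cb5 C#6 F##5 B5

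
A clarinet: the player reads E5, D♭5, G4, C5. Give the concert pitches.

Written C4 on the A clarinet sounds as A3, a minor third lower; apply that shift to every note.
E5 gives C#5
Db5 gives Bb4
G4 gives E4
C5 gives A4

C#5 Bb4 E4 A4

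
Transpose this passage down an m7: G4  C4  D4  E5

A3 D3 E3 F#4

G4 down a minor seventh is A3.
A minor seventh down from C4 gives D3.
D4: a seventh down reaches E, and 10 semitones makes it E3.
E5: a seventh down reaches F, and 10 semitones makes it F#4.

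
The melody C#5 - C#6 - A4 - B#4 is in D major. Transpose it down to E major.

D#4 D#5 B3 C##4

D major to E major down is a minor seventh, so every note moves down by that interval.
C#5 to D#4
C#6 to D#5
A4 to B3
B#4 to C##4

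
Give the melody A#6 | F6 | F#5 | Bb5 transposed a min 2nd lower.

G##6 E6 E#5 A5

A minor second down from A#6 gives G##6.
A minor second down from F6 gives E6.
F#5: a second down reaches E, and 1 semitone makes it E#5.
A minor second down from Bb5 gives A5.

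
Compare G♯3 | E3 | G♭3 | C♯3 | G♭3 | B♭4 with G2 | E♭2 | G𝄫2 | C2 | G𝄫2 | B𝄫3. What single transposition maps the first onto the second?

down an augmented octave

From G#3 to G2 is 8 letter names — an octave of some quality.
G2 to G#3 is 13 semitones, which makes it an augmented octave; the second version is lower, so the direction is down.
Checking another pair — Bb4 → Bbb3 — gives the same interval.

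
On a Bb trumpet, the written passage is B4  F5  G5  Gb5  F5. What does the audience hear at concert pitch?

A4 Eb5 F5 Fb5 Eb5

Written C4 on the Bb trumpet sounds as Bb3, a major second lower; apply that shift to every note.
B4 gives A4
F5 gives Eb5
G5 gives F5
Gb5 gives Fb5
F5 gives Eb5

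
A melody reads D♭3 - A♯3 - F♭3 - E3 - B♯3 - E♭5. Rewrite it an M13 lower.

Db3 -> Fb1
A#3 -> C#2
Fb3 -> Abb1
E3 -> G1
B#3 -> D#2
Eb5 -> Gb3

Fb1 C#2 Abb1 G1 D#2 Gb3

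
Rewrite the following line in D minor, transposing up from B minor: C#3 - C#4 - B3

E3 E4 D4

B minor to D minor up is a minor third, so every note moves up by that interval.
C#3 becomes E3
C#4 becomes E4
B3 becomes D4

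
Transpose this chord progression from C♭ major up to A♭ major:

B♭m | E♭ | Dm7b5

C♭ major up to A♭ major is a major sixth; each chord root moves by that interval while the quality stays the same.
B♭m: root B♭ up a major sixth → G, giving Gm.
E♭: root E♭ up a major sixth → C, giving C.
Dm7b5: root D up a major sixth → B, giving Bm7b5.

Gm C Bm7b5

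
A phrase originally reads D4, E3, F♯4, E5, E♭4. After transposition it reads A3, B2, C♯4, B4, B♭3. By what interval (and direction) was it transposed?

down a perfect fourth

Take the first pair: D4 → A3. D to A spans 4 letter names, so the interval is some kind of fourth.
A3 to D4 is 5 semitones, which makes it a perfect fourth; the second version is lower, so the direction is down.
Checking another pair — Eb4 → Bb3 — gives the same interval.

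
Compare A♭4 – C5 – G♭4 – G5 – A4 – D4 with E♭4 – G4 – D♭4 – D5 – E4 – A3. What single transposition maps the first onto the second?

down a perfect fourth

Take the first pair: Ab4 → Eb4. A to E spans 4 letter names, so the interval is some kind of fourth.
Eb4 to Ab4 is 5 semitones, which makes it a perfect fourth; the second version is lower, so the direction is down.
Checking another pair — D4 → A3 — gives the same interval.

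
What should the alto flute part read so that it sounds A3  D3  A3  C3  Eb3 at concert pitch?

The alto flute sounds a perfect fourth below written, so the written part must be a perfect fourth above concert — transpose each note up.
A3 gives D4
D3 gives G3
A3 gives D4
C3 gives F3
Eb3 gives Ab3

D4 G3 D4 F3 Ab3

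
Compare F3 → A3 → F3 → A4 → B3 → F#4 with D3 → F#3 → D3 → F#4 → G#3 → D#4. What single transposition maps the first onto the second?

Take the first pair: F3 → D3. F to D spans 3 letter names, so the interval is some kind of third.
D3 to F3 is 3 semitones, which makes it a minor third; the second version is lower, so the direction is down.
Checking another pair — F#4 → D#4 — gives the same interval.

down a minor third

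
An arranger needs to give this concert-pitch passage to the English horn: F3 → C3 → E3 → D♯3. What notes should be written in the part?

C4 G3 B3 A#3

Written C4 sounds as F3 on the English horn, so concert pitches are written a perfect fifth up.
F3 to C4
C3 to G3
E3 to B3
D#3 to A#3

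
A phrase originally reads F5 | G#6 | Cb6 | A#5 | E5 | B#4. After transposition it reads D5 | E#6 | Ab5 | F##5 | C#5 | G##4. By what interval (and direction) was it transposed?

down a minor third

From F5 to D5 is 3 letter names — a third of some quality.
D5 to F5 is 3 semitones, which makes it a minor third; the second version is lower, so the direction is down.
Checking another pair — B#4 → G##4 — gives the same interval.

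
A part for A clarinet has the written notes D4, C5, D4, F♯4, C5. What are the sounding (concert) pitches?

B3 A4 B3 D#4 A4

Written C4 on the A clarinet sounds as A3, a minor third lower; apply that shift to every note.
D4 → B3
C5 → A4
D4 → B3
F#4 → D#4
C5 → A4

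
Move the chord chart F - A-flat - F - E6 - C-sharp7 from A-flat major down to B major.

G# B G# F##6 D##7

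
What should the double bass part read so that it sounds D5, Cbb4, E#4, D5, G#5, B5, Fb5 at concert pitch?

Written C4 sounds as C3 on the double bass, so concert pitches are written a perfect octave up.
D5 becomes D6
Cbb4 becomes Cbb5
E#4 becomes E#5
D5 becomes D6
G#5 becomes G#6
B5 becomes B6
Fb5 becomes Fb6

D6 Cbb5 E#5 D6 G#6 B6 Fb6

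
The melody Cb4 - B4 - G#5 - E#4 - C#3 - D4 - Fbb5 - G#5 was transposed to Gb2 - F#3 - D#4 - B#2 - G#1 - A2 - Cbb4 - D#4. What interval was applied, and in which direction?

down a perfect eleventh

From Cb4 to Gb2 is 11 letter names — an eleventh of some quality.
Gb2 to Cb4 is 17 semitones, which makes it a perfect eleventh; the second version is lower, so the direction is down.
Checking another pair — G#5 → D#4 — gives the same interval.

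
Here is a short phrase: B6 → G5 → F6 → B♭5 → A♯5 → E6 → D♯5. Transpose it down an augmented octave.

Bb5 Gb4 Fb5 Bbb4 A4 Eb5 D4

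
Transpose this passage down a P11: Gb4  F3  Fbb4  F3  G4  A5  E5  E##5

Db3 C2 Cbb3 C2 D3 E4 B3 B##3

A perfect eleventh down from Gb4 gives Db3.
F3 down a perfect eleventh is C2.
A perfect eleventh down from Fbb4 gives Cbb3.
F3 down a perfect eleventh is C2.
G4: an eleventh down reaches D, and 17 semitones makes it D3.
A perfect eleventh down from A5 gives E4.
E5: an eleventh down reaches B, and 17 semitones makes it B3.
E##5 down a perfect eleventh is B##3.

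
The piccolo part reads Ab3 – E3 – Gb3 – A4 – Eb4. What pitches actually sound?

Ab4 E4 Gb4 A5 Eb5

The piccolo sounds a perfect octave above written, so transpose each written note up a perfect octave.
Ab3 to Ab4
E3 to E4
Gb3 to Gb4
A4 to A5
Eb4 to Eb5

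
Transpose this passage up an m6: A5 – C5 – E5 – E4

F6 Ab5 C6 C5

A5 up a minor sixth is F6.
A minor sixth up from C5 gives Ab5.
E5 up a minor sixth is C6.
A minor sixth up from E4 gives C5.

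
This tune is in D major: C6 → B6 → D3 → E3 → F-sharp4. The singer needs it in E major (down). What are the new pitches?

D5 C#6 E2 F#2 G#3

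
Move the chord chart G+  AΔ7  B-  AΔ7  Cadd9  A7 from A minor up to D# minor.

A minor up to D# minor is an augmented fourth; each chord root moves by that interval while the quality stays the same.
G+: root G up an augmented fourth → C#, giving C#+.
AΔ7: root A up an augmented fourth → D#, giving D#Δ7.
B-: root B up an augmented fourth → E#, giving E#-.
AΔ7: root A up an augmented fourth → D#, giving D#Δ7.
Cadd9: root C up an augmented fourth → F#, giving F#add9.
A7: root A up an augmented fourth → D#, giving D#7.

C#+ D#Δ7 E#- D#Δ7 F#add9 D#7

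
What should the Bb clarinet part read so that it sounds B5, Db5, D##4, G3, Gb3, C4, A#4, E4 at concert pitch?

The Bb clarinet sounds a major second below written, so the written part must be a major second above concert — transpose each note up.
B5 -> C#6
Db5 -> Eb5
D##4 -> E##4
G3 -> A3
Gb3 -> Ab3
C4 -> D4
A#4 -> B#4
E4 -> F#4

C#6 Eb5 E##4 A3 Ab3 D4 B#4 F#4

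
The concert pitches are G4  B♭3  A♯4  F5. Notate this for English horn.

Written C4 sounds as F3 on the English horn, so concert pitches are written a perfect fifth up.
G4 becomes D5
Bb3 becomes F4
A#4 becomes E#5
F5 becomes C6

D5 F4 E#5 C6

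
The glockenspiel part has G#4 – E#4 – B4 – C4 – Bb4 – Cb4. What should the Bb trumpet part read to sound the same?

A#6 F##6 C#7 D6 C7 Db6

First find concert pitch: the glockenspiel sounds a perfect fifteenth above written, so G#4 E#4 B4 C4 Bb4 Cb4 sounds G#6 E#6 B6 C6 Bb6 Cb6.
Then write for Bb trumpet: it sounds a major second below written, so the part must be a major second above concert.
G#6 → A#6
E#6 → F##6
B6 → C#7
C6 → D6
Bb6 → C7
Cb6 → Db6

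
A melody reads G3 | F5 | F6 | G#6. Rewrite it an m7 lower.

A2 G4 G5 A#5

G3 down a minor seventh is A2.
F5 down a minor seventh is G4.
F6: a seventh down reaches G, and 10 semitones makes it G5.
A minor seventh down from G#6 gives A#5.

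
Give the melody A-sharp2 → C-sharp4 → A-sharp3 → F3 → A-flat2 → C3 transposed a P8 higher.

A#3 C#5 A#4 F4 Ab3 C4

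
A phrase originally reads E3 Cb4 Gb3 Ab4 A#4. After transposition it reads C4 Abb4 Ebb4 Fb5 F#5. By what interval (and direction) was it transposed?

up a minor sixth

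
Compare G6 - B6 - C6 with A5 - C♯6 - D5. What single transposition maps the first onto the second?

From G6 to A5 is 7 letter names — a seventh of some quality.
A5 to G6 is 10 semitones, which makes it a minor seventh; the second version is lower, so the direction is down.
Checking another pair — C6 → D5 — gives the same interval.

down a minor seventh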